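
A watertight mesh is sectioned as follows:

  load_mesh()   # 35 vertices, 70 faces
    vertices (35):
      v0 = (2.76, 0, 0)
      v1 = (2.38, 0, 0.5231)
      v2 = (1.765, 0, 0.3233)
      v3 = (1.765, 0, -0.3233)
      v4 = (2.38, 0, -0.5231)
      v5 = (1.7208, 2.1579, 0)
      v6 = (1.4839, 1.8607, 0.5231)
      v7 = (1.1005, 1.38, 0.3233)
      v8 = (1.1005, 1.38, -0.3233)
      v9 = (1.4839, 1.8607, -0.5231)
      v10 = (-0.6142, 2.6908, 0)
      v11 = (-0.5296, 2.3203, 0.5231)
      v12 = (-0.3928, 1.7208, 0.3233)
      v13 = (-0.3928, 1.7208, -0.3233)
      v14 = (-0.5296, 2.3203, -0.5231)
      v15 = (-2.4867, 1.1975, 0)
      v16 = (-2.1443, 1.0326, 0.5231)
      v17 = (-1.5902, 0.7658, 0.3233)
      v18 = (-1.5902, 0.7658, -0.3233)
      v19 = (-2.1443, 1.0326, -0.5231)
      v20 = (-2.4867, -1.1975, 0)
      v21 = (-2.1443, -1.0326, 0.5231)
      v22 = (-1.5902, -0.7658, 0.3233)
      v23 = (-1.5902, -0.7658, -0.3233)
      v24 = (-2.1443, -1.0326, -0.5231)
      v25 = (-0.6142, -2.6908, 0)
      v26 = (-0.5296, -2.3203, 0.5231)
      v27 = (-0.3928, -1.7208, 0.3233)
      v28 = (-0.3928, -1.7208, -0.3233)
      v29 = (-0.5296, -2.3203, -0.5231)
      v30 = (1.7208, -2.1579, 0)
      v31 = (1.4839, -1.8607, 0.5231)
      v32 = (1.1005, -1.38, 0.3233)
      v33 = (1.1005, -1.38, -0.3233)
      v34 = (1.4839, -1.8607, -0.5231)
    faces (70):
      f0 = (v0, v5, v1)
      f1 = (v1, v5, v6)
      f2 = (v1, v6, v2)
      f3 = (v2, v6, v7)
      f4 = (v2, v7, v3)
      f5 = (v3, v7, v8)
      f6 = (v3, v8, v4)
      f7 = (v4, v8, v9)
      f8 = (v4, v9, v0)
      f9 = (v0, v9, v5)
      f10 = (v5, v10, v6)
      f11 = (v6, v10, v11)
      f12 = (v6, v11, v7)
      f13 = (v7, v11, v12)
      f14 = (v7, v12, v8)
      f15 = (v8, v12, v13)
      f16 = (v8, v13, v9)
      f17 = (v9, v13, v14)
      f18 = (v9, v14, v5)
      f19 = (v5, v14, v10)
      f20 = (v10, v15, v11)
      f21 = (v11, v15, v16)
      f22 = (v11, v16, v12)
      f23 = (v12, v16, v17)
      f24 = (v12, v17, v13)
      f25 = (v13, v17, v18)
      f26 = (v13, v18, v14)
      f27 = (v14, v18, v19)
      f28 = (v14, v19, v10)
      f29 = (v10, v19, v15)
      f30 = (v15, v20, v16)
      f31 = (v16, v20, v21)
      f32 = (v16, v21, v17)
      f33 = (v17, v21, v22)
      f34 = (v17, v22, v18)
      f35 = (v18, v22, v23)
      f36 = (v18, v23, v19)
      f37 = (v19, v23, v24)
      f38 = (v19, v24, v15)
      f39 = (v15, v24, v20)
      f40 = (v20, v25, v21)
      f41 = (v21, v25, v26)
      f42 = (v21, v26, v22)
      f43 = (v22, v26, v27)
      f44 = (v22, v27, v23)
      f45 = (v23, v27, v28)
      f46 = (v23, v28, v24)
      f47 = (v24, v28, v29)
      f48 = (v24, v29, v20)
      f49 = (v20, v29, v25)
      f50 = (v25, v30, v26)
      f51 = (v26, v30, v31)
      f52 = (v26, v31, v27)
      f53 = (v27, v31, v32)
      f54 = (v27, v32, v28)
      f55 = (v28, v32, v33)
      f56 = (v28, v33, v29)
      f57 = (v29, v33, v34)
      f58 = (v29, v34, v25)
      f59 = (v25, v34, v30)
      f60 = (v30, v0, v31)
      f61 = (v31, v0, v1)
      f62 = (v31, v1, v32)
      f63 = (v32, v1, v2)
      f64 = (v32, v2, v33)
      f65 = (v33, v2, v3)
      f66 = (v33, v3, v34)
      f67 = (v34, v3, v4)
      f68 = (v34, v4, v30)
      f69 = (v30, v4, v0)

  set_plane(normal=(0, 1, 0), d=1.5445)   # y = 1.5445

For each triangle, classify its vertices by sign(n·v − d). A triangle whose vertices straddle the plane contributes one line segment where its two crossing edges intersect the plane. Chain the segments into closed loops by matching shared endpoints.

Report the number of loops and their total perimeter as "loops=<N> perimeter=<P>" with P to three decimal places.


Straddling triangles (22 of 70):
  (v0,v5,v1) [-+-] → (2.0162, 1.5445, 0)–(1.90818, 1.5445, 0.148695)  len=0.1838
  (v1,v5,v6) [-++] → (1.90818, 1.5445, 0.148695)–(1.63618, 1.5445, 0.5231)  len=0.4628
  (v1,v6,v2) [-+-] → (1.63618, 1.5445, 0.5231)–(1.53167, 1.5445, 0.489147)  len=0.1099
  (v2,v6,v7) [-+-] → (1.53167, 1.5445, 0.489147)–(1.2317, 1.5445, 0.391673)  len=0.3154
  (v4,v8,v9) [--+] → (1.2317, 1.5445, -0.391673)–(1.63618, 1.5445, -0.5231)  len=0.4253
  (v4,v9,v0) [-+-] → (1.63618, 1.5445, -0.5231)–(1.70076, 1.5445, -0.434206)  len=0.1099
  (v0,v9,v5) [-++] → (1.70076, 1.5445, -0.434206)–(2.0162, 1.5445, 0)  len=0.5367
  (v6,v11,v7) [++-] → (0.815324, 1.5445, 0.358254)–(1.2317, 1.5445, 0.391673)  len=0.4177
  (v7,v11,v12) [-++] → (0.815324, 1.5445, 0.358254)–(0.379702, 1.5445, 0.3233)  len=0.4370
  (v7,v12,v8) [-+-] → (0.379702, 1.5445, 0.3233)–(0.379702, 1.5445, -0.0111941)  len=0.3345
  (v8,v12,v13) [-++] → (0.379702, 1.5445, -0.0111941)–(0.379702, 1.5445, -0.3233)  len=0.3121
  (v8,v13,v9) [-++] → (0.379702, 1.5445, -0.3233)–(1.2317, 1.5445, -0.391673)  len=0.8547
  (v10,v15,v11) [+-+] → (-2.05158, 1.5445, 0)–(-1.88186, 1.5445, 0.161663)  len=0.2344
  (v11,v15,v16) [+--] → (-1.88186, 1.5445, 0.161663)–(-1.50241, 1.5445, 0.5231)  len=0.5240
  (v11,v16,v12) [+-+] → (-1.50241, 1.5445, 0.5231)–(-0.841491, 1.5445, 0.374484)  len=0.6774
  (v12,v16,v17) [+--] → (-0.841491, 1.5445, 0.374484)–(-0.613849, 1.5445, 0.3233)  len=0.2333
  (v12,v17,v13) [+-+] → (-0.613849, 1.5445, 0.3233)–(-0.613849, 1.5445, -0.203933)  len=0.5272
  (v13,v17,v18) [+--] → (-0.613849, 1.5445, -0.203933)–(-0.613849, 1.5445, -0.3233)  len=0.1194
  (v13,v18,v14) [+-+] → (-0.613849, 1.5445, -0.3233)–(-1.05891, 1.5445, -0.423386)  len=0.4562
  (v14,v18,v19) [+--] → (-1.05891, 1.5445, -0.423386)–(-1.50241, 1.5445, -0.5231)  len=0.4546
  (v14,v19,v10) [+-+] → (-1.50241, 1.5445, -0.5231)–(-1.67195, 1.5445, -0.361615)  len=0.2341
  (v10,v19,v15) [+--] → (-1.67195, 1.5445, -0.361615)–(-2.05158, 1.5445, 0)  len=0.5243

Chained into 2 loop(s):
  loop 1: 12 segments, perimeter = 4.4998
  loop 2: 10 segments, perimeter = 3.9850
Total perimeter = 8.485

loops=2 perimeter=8.485


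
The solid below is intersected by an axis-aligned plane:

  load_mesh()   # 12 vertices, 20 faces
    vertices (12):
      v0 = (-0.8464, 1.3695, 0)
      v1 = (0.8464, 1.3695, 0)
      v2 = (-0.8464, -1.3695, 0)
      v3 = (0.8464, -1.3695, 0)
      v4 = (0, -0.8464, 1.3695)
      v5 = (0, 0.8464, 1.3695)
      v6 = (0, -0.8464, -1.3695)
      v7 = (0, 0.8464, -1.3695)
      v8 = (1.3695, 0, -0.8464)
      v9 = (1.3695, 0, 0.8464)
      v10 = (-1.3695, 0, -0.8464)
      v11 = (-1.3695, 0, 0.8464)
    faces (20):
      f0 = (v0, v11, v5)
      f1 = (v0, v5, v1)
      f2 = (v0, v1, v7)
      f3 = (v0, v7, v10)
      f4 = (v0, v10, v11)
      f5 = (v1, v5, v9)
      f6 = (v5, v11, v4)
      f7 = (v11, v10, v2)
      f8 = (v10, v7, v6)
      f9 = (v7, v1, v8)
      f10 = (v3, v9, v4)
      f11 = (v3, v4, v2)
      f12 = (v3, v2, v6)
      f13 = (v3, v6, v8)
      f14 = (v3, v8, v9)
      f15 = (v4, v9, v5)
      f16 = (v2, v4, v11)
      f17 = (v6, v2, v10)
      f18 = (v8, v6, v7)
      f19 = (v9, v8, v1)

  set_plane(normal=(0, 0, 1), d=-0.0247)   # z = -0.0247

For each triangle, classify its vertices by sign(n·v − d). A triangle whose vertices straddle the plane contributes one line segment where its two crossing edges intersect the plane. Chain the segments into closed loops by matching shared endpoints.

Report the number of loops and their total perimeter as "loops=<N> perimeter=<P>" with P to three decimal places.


loops=1 perimeter=9.190

Straddling triangles (10 of 20):
  (v0,v1,v7) [++-] → (0.831135, 1.36007, -0.0247)–(-0.831135, 1.36007, -0.0247)  len=1.6623
  (v0,v7,v10) [+--] → (-0.831135, 1.36007, -0.0247)–(-0.861665, 1.32953, -0.0247)  len=0.0432
  (v0,v10,v11) [+-+] → (-0.861665, 1.32953, -0.0247)–(-1.3695, 0, -0.0247)  len=1.4232
  (v11,v10,v2) [+-+] → (-1.3695, 0, -0.0247)–(-0.861665, -1.32953, -0.0247)  len=1.4232
  (v7,v1,v8) [-+-] → (0.831135, 1.36007, -0.0247)–(0.861665, 1.32953, -0.0247)  len=0.0432
  (v3,v2,v6) [++-] → (-0.831135, -1.36007, -0.0247)–(0.831135, -1.36007, -0.0247)  len=1.6623
  (v3,v6,v8) [+--] → (0.831135, -1.36007, -0.0247)–(0.861665, -1.32953, -0.0247)  len=0.0432
  (v3,v8,v9) [+-+] → (0.861665, -1.32953, -0.0247)–(1.3695, 0, -0.0247)  len=1.4232
  (v6,v2,v10) [-+-] → (-0.831135, -1.36007, -0.0247)–(-0.861665, -1.32953, -0.0247)  len=0.0432
  (v9,v8,v1) [+-+] → (1.3695, 0, -0.0247)–(0.861665, 1.32953, -0.0247)  len=1.4232

Chained into 1 loop(s):
  loop 1: 10 segments, perimeter = 9.1901
Total perimeter = 9.190


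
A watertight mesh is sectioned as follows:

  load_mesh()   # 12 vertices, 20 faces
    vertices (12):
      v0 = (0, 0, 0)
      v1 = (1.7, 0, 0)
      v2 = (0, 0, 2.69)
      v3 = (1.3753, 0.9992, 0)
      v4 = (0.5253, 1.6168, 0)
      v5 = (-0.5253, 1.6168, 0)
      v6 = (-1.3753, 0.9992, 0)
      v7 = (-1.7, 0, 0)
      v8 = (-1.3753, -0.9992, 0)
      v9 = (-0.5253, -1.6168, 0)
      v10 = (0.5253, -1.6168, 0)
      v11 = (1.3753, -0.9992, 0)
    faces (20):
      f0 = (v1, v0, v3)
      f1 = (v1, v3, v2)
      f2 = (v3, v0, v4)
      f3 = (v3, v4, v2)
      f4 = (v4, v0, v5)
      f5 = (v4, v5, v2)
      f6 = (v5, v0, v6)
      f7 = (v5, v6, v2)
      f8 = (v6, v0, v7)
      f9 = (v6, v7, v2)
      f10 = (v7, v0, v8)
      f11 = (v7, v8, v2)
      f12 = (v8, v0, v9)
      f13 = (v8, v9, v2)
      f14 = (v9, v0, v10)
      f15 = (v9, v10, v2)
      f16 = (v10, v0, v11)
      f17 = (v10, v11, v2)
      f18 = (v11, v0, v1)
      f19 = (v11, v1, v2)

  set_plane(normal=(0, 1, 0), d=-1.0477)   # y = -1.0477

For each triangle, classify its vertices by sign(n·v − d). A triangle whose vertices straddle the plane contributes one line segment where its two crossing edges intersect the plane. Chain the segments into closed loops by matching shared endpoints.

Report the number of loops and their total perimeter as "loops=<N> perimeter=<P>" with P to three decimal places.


Straddling triangles (6 of 20):
  (v8,v0,v9) [++-] → (-0.340399, -1.0477, 0)–(-1.30855, -1.0477, 0)  len=0.9682
  (v8,v9,v2) [+-+] → (-1.30855, -1.0477, 0)–(-0.340399, -1.0477, 0.946857)  len=1.3542
  (v9,v0,v10) [-+-] → (-0.340399, -1.0477, 0)–(0.340399, -1.0477, 0)  len=0.6808
  (v9,v10,v2) [--+] → (0.340399, -1.0477, 0.946857)–(-0.340399, -1.0477, 0.946857)  len=0.6808
  (v10,v0,v11) [-++] → (0.340399, -1.0477, 0)–(1.30855, -1.0477, 0)  len=0.9682
  (v10,v11,v2) [-++] → (1.30855, -1.0477, 0)–(0.340399, -1.0477, 0.946857)  len=1.3542

Chained into 1 loop(s):
  loop 1: 6 segments, perimeter = 6.0063
Total perimeter = 6.006

loops=1 perimeter=6.006


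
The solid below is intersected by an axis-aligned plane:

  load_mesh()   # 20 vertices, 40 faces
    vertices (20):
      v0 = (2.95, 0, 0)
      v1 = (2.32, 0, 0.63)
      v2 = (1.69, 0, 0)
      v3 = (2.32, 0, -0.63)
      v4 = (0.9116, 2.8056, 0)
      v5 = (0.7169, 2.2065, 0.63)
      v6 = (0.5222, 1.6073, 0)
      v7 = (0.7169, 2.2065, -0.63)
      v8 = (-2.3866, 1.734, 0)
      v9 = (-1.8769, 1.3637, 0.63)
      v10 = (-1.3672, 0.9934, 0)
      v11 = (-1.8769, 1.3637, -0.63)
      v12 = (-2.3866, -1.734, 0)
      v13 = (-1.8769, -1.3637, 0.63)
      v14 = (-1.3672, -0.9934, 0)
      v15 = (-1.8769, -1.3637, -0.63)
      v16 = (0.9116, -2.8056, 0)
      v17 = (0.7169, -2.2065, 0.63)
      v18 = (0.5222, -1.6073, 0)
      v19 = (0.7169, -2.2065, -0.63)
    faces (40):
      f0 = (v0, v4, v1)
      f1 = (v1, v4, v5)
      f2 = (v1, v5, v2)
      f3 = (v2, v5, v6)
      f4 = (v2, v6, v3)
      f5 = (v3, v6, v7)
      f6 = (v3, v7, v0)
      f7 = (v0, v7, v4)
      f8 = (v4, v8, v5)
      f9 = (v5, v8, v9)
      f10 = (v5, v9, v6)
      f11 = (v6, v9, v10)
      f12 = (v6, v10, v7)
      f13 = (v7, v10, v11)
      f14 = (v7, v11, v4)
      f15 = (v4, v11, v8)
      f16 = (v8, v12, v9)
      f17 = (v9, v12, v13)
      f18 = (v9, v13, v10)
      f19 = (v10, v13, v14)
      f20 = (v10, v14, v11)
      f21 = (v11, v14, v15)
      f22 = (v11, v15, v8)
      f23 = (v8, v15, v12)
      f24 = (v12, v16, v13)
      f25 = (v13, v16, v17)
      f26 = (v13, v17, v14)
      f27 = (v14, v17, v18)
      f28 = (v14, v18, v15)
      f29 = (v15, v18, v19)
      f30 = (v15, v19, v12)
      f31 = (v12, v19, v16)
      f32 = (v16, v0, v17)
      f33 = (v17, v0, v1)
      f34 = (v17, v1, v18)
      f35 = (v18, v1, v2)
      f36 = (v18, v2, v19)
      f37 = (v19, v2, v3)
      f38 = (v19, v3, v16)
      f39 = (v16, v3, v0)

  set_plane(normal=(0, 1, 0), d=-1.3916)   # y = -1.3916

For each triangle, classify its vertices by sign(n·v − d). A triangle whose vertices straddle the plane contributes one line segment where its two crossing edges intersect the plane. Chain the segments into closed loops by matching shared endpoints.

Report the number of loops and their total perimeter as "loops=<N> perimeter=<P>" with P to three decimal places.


loops=2 perimeter=8.860

Straddling triangles (18 of 40):
  (v8,v12,v9) [+-+] → (-2.3866, -1.3916, 0)–(-2.33026, -1.3916, 0.0696362)  len=0.0896
  (v9,v12,v13) [+-+] → (-2.33026, -1.3916, 0.0696362)–(-1.9153, -1.3916, 0.582533)  len=0.6597
  (v8,v15,v12) [++-] → (-1.9153, -1.3916, -0.582533)–(-2.3866, -1.3916, 0)  len=0.7493
  (v12,v16,v13) [--+] → (-1.82294, -1.3916, 0.61781)–(-1.9153, -1.3916, 0.582533)  len=0.0989
  (v13,v16,v17) [+--] → (-1.82294, -1.3916, 0.61781)–(-1.79104, -1.3916, 0.63)  len=0.0342
  (v13,v17,v14) [+-+] → (-1.79104, -1.3916, 0.63)–(-0.683094, -1.3916, 0.206797)  len=1.1860
  (v14,v17,v18) [+--] → (-0.683094, -1.3916, 0.206797)–(-0.14166, -1.3916, 0)  len=0.5796
  (v14,v18,v15) [+-+] → (-0.14166, -1.3916, 0)–(-1.60213, -1.3916, -0.557845)  len=1.5634
  (v15,v18,v19) [+--] → (-1.60213, -1.3916, -0.557845)–(-1.79104, -1.3916, -0.63)  len=0.2022
  (v15,v19,v12) [+--] → (-1.79104, -1.3916, -0.63)–(-1.9153, -1.3916, -0.582533)  len=0.1330
  (v16,v0,v17) [-+-] → (1.93894, -1.3916, 0)–(1.54162, -1.3916, 0.39733)  len=0.5619
  (v17,v0,v1) [-++] → (1.54162, -1.3916, 0.39733)–(1.30895, -1.3916, 0.63)  len=0.3290
  (v17,v1,v18) [-+-] → (1.30895, -1.3916, 0.63)–(0.763465, -1.3916, 0.0845461)  len=0.7714
  (v18,v1,v2) [-++] → (0.763465, -1.3916, 0.0845461)–(0.678919, -1.3916, 0)  len=0.1196
  (v18,v2,v19) [-+-] → (0.678919, -1.3916, 0)–(1.07628, -1.3916, -0.39733)  len=0.5619
  (v19,v2,v3) [-++] → (1.07628, -1.3916, -0.39733)–(1.30895, -1.3916, -0.63)  len=0.3290
  (v19,v3,v16) [-+-] → (1.30895, -1.3916, -0.63)–(1.62142, -1.3916, -0.317515)  len=0.4419
  (v16,v3,v0) [-++] → (1.62142, -1.3916, -0.317515)–(1.93894, -1.3916, 0)  len=0.4490

Chained into 2 loop(s):
  loop 1: 10 segments, perimeter = 5.2959
  loop 2: 8 segments, perimeter = 3.5638
Total perimeter = 8.860


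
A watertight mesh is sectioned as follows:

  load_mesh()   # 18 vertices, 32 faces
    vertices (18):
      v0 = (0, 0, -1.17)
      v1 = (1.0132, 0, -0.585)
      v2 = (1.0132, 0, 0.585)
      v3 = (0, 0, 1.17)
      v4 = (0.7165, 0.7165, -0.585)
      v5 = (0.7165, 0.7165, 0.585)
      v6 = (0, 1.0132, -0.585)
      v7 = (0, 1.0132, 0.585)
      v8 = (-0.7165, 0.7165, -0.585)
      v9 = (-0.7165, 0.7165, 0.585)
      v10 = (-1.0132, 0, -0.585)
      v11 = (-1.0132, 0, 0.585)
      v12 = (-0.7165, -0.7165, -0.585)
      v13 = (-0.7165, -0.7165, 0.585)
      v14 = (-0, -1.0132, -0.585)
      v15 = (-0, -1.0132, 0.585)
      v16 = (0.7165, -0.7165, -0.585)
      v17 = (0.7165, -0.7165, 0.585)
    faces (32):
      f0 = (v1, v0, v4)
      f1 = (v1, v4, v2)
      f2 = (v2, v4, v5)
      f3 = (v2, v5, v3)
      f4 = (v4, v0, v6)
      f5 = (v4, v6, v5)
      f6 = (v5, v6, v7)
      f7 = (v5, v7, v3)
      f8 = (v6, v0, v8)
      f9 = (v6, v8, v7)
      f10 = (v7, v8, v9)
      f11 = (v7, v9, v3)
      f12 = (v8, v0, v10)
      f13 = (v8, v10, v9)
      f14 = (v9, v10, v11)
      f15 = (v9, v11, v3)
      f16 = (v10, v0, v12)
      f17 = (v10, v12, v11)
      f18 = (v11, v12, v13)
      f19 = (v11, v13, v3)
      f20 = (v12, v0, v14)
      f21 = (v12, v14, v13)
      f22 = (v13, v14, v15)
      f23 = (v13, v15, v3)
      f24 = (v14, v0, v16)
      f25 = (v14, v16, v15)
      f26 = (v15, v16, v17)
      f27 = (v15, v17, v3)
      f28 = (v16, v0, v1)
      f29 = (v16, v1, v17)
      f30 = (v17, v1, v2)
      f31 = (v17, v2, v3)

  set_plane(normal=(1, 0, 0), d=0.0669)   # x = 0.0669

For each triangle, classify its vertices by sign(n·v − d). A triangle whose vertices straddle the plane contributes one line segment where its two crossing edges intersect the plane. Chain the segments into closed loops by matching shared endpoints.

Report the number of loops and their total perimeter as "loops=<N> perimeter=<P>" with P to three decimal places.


loops=1 perimeter=6.858

Straddling triangles (12 of 32):
  (v1,v0,v4) [+-+] → (0.0669, 0, -1.13137)–(0.0669, 0.0669, -1.11538)  len=0.0688
  (v2,v5,v3) [++-] → (0.0669, 0.0669, 1.11538)–(0.0669, 0, 1.13137)  len=0.0688
  (v4,v0,v6) [+--] → (0.0669, 0.0669, -1.11538)–(0.0669, 0.985497, -0.585)  len=1.0607
  (v4,v6,v5) [+-+] → (0.0669, 0.985497, -0.585)–(0.0669, 0.985497, -0.475756)  len=0.1092
  (v5,v6,v7) [+--] → (0.0669, 0.985497, -0.475756)–(0.0669, 0.985497, 0.585)  len=1.0608
  (v5,v7,v3) [+--] → (0.0669, 0.985497, 0.585)–(0.0669, 0.0669, 1.11538)  len=1.0607
  (v14,v0,v16) [--+] → (0.0669, -0.0669, -1.11538)–(0.0669, -0.985497, -0.585)  len=1.0607
  (v14,v16,v15) [-+-] → (0.0669, -0.985497, -0.585)–(0.0669, -0.985497, 0.475756)  len=1.0608
  (v15,v16,v17) [-++] → (0.0669, -0.985497, 0.475756)–(0.0669, -0.985497, 0.585)  len=0.1092
  (v15,v17,v3) [-+-] → (0.0669, -0.985497, 0.585)–(0.0669, -0.0669, 1.11538)  len=1.0607
  (v16,v0,v1) [+-+] → (0.0669, -0.0669, -1.11538)–(0.0669, 0, -1.13137)  len=0.0688
  (v17,v2,v3) [++-] → (0.0669, 0, 1.13137)–(0.0669, -0.0669, 1.11538)  len=0.0688

Chained into 1 loop(s):
  loop 1: 12 segments, perimeter = 6.8580
Total perimeter = 6.858


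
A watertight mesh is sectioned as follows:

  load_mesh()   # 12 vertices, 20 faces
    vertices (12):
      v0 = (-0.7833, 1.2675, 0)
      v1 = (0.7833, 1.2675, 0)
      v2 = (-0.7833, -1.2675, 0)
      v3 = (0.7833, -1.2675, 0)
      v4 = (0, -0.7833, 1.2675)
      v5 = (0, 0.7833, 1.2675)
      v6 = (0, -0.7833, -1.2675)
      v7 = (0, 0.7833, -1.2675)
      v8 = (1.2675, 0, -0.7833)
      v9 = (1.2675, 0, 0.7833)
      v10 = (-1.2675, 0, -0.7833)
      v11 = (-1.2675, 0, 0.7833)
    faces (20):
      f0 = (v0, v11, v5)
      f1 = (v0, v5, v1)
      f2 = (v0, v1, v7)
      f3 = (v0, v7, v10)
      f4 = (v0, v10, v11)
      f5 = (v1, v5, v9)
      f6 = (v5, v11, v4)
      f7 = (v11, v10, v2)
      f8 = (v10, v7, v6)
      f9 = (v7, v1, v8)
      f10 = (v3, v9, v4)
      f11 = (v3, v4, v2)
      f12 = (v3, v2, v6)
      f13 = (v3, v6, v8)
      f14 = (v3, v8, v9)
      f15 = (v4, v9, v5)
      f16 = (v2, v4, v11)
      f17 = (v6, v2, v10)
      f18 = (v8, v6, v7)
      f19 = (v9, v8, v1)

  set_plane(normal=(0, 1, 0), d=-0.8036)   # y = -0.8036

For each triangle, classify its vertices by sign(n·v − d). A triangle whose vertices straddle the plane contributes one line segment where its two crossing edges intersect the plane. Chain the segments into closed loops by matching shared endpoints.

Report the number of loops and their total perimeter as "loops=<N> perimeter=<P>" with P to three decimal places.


loops=1 perimeter=6.526

Straddling triangles (8 of 20):
  (v11,v10,v2) [++-] → (-0.960515, -0.8036, -0.286685)–(-0.960515, -0.8036, 0.286685)  len=0.5734
  (v3,v9,v4) [-++] → (0.960515, -0.8036, 0.286685)–(0.0328397, -0.8036, 1.21436)  len=1.3119
  (v3,v4,v2) [-+-] → (0.0328397, -0.8036, 1.21436)–(-0.0328397, -0.8036, 1.21436)  len=0.0657
  (v3,v2,v6) [--+] → (-0.0328397, -0.8036, -1.21436)–(0.0328397, -0.8036, -1.21436)  len=0.0657
  (v3,v6,v8) [-++] → (0.0328397, -0.8036, -1.21436)–(0.960515, -0.8036, -0.286685)  len=1.3119
  (v3,v8,v9) [-++] → (0.960515, -0.8036, -0.286685)–(0.960515, -0.8036, 0.286685)  len=0.5734
  (v2,v4,v11) [-++] → (-0.0328397, -0.8036, 1.21436)–(-0.960515, -0.8036, 0.286685)  len=1.3119
  (v6,v2,v10) [+-+] → (-0.0328397, -0.8036, -1.21436)–(-0.960515, -0.8036, -0.286685)  len=1.3119

Chained into 1 loop(s):
  loop 1: 8 segments, perimeter = 6.5258
Total perimeter = 6.526


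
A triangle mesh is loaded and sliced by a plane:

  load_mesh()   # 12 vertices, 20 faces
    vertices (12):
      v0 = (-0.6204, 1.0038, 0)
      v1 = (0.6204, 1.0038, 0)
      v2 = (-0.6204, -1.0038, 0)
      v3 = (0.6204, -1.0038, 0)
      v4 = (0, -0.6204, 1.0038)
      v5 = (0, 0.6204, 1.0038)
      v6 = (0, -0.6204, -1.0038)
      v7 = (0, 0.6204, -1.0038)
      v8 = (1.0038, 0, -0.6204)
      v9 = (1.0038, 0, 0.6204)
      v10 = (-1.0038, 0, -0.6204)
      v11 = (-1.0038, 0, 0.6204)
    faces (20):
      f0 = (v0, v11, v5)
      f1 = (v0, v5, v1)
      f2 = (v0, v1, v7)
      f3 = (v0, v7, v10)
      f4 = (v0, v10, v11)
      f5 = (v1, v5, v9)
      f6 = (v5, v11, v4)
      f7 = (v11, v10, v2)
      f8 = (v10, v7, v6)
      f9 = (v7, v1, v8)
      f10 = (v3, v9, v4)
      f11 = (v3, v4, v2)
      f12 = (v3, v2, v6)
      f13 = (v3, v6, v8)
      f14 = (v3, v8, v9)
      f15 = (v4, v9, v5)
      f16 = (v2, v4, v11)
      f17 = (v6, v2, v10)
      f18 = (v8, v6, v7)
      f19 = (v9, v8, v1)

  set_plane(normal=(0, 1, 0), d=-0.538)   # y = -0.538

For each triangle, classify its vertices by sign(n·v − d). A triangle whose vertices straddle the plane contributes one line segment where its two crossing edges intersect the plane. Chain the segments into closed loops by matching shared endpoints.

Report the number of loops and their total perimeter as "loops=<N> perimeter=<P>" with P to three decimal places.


loops=1 perimeter=5.484

Straddling triangles (10 of 20):
  (v5,v11,v4) [++-] → (-0.133322, -0.538, 0.952878)–(0, -0.538, 1.0038)  len=0.1427
  (v11,v10,v2) [++-] → (-0.798312, -0.538, -0.287888)–(-0.798312, -0.538, 0.287888)  len=0.5758
  (v10,v7,v6) [++-] → (0, -0.538, -1.0038)–(-0.133322, -0.538, -0.952878)  len=0.1427
  (v3,v9,v4) [-+-] → (0.798312, -0.538, 0.287888)–(0.133322, -0.538, 0.952878)  len=0.9404
  (v3,v6,v8) [--+] → (0.133322, -0.538, -0.952878)–(0.798312, -0.538, -0.287888)  len=0.9404
  (v3,v8,v9) [-++] → (0.798312, -0.538, -0.287888)–(0.798312, -0.538, 0.287888)  len=0.5758
  (v4,v9,v5) [-++] → (0.133322, -0.538, 0.952878)–(0, -0.538, 1.0038)  len=0.1427
  (v2,v4,v11) [--+] → (-0.133322, -0.538, 0.952878)–(-0.798312, -0.538, 0.287888)  len=0.9404
  (v6,v2,v10) [--+] → (-0.798312, -0.538, -0.287888)–(-0.133322, -0.538, -0.952878)  len=0.9404
  (v8,v6,v7) [+-+] → (0.133322, -0.538, -0.952878)–(0, -0.538, -1.0038)  len=0.1427

Chained into 1 loop(s):
  loop 1: 10 segments, perimeter = 5.4842
Total perimeter = 5.484


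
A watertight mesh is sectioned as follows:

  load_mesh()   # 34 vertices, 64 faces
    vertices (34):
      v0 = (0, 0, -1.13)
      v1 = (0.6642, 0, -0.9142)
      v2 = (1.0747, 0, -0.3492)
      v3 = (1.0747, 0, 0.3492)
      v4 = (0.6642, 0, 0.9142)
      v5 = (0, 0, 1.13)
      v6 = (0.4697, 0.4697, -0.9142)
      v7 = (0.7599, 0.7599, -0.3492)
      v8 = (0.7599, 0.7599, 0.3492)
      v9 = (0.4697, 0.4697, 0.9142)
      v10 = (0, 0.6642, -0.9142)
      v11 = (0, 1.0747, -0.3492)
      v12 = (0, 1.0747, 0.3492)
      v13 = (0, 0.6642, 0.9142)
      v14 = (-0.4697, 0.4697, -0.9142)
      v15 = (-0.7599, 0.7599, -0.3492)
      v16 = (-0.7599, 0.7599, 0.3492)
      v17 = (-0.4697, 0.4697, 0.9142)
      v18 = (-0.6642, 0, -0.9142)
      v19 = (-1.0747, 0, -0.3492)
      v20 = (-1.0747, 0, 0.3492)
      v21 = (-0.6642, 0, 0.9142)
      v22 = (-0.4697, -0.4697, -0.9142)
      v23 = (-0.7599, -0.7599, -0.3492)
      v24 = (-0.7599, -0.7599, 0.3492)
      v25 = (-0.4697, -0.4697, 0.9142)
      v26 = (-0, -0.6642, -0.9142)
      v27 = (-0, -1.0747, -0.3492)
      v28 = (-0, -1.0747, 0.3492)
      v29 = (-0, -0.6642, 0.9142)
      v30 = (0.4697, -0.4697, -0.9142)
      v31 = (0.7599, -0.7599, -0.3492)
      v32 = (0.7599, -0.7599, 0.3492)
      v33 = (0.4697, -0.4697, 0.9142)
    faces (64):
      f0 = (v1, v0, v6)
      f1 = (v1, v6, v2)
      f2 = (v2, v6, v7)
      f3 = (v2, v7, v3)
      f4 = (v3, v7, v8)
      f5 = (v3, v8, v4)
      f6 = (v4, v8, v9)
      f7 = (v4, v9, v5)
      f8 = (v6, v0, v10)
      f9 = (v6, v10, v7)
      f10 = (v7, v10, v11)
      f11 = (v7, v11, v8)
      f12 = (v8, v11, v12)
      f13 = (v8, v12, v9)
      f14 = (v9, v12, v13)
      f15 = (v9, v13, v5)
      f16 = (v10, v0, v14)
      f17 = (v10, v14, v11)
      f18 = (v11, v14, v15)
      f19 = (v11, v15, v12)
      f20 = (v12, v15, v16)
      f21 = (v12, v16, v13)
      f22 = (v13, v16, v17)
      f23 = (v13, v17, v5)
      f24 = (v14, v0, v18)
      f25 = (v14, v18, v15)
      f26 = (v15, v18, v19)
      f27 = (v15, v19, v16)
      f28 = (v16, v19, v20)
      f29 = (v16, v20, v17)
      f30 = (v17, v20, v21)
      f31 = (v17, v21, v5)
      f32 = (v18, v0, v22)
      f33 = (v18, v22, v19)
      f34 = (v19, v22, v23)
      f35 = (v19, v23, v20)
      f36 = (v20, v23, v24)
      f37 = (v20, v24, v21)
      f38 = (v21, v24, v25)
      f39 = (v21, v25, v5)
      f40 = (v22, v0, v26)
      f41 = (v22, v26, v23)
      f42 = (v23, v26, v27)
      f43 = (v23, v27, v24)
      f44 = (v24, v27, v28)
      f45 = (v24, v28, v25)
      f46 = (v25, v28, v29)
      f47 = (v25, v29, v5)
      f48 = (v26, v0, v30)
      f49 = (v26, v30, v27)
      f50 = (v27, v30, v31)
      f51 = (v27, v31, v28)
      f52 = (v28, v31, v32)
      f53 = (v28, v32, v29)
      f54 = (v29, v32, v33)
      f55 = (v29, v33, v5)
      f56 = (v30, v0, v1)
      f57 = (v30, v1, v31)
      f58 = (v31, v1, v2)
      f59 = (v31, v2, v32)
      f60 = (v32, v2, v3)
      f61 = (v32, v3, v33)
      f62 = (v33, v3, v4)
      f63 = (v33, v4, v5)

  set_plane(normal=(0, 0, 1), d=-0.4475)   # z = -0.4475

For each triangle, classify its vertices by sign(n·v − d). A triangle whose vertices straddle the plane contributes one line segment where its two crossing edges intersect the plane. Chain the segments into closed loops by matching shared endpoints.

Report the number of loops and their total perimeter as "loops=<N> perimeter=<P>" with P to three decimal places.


loops=1 perimeter=6.143

Straddling triangles (16 of 64):
  (v1,v6,v2) [--+] → (0.969441, 0.0817195, -0.4475)–(1.00328, 0, -0.4475)  len=0.0884
  (v2,v6,v7) [+-+] → (0.969441, 0.0817195, -0.4475)–(0.70941, 0.70941, -0.4475)  len=0.6794
  (v6,v10,v7) [--+] → (0.627691, 0.74325, -0.4475)–(0.70941, 0.70941, -0.4475)  len=0.0884
  (v7,v10,v11) [+-+] → (0.627691, 0.74325, -0.4475)–(0, 1.00328, -0.4475)  len=0.6794
  (v10,v14,v11) [--+] → (-0.0817195, 0.969441, -0.4475)–(0, 1.00328, -0.4475)  len=0.0884
  (v11,v14,v15) [+-+] → (-0.0817195, 0.969441, -0.4475)–(-0.70941, 0.70941, -0.4475)  len=0.6794
  (v14,v18,v15) [--+] → (-0.74325, 0.627691, -0.4475)–(-0.70941, 0.70941, -0.4475)  len=0.0884
  (v15,v18,v19) [+-+] → (-0.74325, 0.627691, -0.4475)–(-1.00328, 0, -0.4475)  len=0.6794
  (v18,v22,v19) [--+] → (-0.969441, -0.0817195, -0.4475)–(-1.00328, 0, -0.4475)  len=0.0884
  (v19,v22,v23) [+-+] → (-0.969441, -0.0817195, -0.4475)–(-0.70941, -0.70941, -0.4475)  len=0.6794
  (v22,v26,v23) [--+] → (-0.627691, -0.74325, -0.4475)–(-0.70941, -0.70941, -0.4475)  len=0.0884
  (v23,v26,v27) [+-+] → (-0.627691, -0.74325, -0.4475)–(0, -1.00328, -0.4475)  len=0.6794
  (v26,v30,v27) [--+] → (0.0817195, -0.969441, -0.4475)–(0, -1.00328, -0.4475)  len=0.0884
  (v27,v30,v31) [+-+] → (0.0817195, -0.969441, -0.4475)–(0.70941, -0.70941, -0.4475)  len=0.6794
  (v30,v1,v31) [--+] → (0.74325, -0.627691, -0.4475)–(0.70941, -0.70941, -0.4475)  len=0.0884
  (v31,v1,v2) [+-+] → (0.74325, -0.627691, -0.4475)–(1.00328, 0, -0.4475)  len=0.6794

Chained into 1 loop(s):
  loop 1: 16 segments, perimeter = 6.1430
Total perimeter = 6.143


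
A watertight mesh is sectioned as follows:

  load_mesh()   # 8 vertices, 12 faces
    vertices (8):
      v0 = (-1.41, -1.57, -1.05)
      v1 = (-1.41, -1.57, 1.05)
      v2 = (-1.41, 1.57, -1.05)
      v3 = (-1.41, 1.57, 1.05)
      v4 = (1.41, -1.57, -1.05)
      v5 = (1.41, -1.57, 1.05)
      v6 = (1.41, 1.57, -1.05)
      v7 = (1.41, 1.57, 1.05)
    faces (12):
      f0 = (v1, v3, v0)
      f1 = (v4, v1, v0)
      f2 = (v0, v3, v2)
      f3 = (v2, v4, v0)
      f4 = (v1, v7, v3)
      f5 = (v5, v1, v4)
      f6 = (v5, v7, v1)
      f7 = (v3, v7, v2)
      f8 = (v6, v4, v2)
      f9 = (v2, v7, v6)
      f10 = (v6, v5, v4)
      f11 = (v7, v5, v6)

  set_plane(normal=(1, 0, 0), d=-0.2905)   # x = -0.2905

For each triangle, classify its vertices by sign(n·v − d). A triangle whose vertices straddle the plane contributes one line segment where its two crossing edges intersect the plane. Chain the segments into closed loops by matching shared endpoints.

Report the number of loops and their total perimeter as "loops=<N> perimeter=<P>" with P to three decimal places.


loops=1 perimeter=10.480

Straddling triangles (8 of 12):
  (v4,v1,v0) [+--] → (-0.2905, -1.57, 0.21633)–(-0.2905, -1.57, -1.05)  len=1.2663
  (v2,v4,v0) [-+-] → (-0.2905, 0.323465, -1.05)–(-0.2905, -1.57, -1.05)  len=1.8935
  (v1,v7,v3) [-+-] → (-0.2905, -0.323465, 1.05)–(-0.2905, 1.57, 1.05)  len=1.8935
  (v5,v1,v4) [+-+] → (-0.2905, -1.57, 1.05)–(-0.2905, -1.57, 0.21633)  len=0.8337
  (v5,v7,v1) [++-] → (-0.2905, -0.323465, 1.05)–(-0.2905, -1.57, 1.05)  len=1.2465
  (v3,v7,v2) [-+-] → (-0.2905, 1.57, 1.05)–(-0.2905, 1.57, -0.21633)  len=1.2663
  (v6,v4,v2) [++-] → (-0.2905, 0.323465, -1.05)–(-0.2905, 1.57, -1.05)  len=1.2465
  (v2,v7,v6) [-++] → (-0.2905, 1.57, -0.21633)–(-0.2905, 1.57, -1.05)  len=0.8337

Chained into 1 loop(s):
  loop 1: 8 segments, perimeter = 10.4800
Total perimeter = 10.480


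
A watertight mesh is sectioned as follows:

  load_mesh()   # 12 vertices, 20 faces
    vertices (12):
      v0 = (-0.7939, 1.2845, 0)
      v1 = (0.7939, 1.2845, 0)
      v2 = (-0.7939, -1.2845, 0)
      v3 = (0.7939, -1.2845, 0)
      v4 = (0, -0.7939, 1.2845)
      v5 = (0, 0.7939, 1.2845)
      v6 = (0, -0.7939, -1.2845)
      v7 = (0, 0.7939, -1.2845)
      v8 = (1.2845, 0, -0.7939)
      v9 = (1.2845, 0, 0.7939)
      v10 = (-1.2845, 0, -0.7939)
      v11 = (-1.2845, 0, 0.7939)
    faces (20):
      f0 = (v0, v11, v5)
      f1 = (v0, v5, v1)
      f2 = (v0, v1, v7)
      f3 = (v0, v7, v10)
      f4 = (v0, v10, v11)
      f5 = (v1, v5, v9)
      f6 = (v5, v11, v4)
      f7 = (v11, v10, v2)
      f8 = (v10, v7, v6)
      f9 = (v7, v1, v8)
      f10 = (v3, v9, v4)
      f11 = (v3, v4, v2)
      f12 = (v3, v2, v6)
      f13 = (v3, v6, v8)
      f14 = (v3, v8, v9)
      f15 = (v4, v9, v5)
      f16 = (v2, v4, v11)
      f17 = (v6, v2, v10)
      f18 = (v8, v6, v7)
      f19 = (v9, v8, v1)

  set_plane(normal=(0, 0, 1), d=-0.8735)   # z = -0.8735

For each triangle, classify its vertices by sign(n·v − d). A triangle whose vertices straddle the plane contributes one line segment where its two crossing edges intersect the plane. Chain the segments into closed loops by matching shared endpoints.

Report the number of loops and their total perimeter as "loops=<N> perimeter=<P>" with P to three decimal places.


Straddling triangles (8 of 20):
  (v0,v1,v7) [++-] → (0.254023, 0.950877, -0.8735)–(-0.254023, 0.950877, -0.8735)  len=0.5080
  (v0,v7,v10) [+-+] → (-0.254023, 0.950877, -0.8735)–(-1.07609, 0.128811, -0.8735)  len=1.1626
  (v10,v7,v6) [+--] → (-1.07609, 0.128811, -0.8735)–(-1.07609, -0.128811, -0.8735)  len=0.2576
  (v7,v1,v8) [-++] → (0.254023, 0.950877, -0.8735)–(1.07609, 0.128811, -0.8735)  len=1.1626
  (v3,v2,v6) [++-] → (-0.254023, -0.950877, -0.8735)–(0.254023, -0.950877, -0.8735)  len=0.5080
  (v3,v6,v8) [+-+] → (0.254023, -0.950877, -0.8735)–(1.07609, -0.128811, -0.8735)  len=1.1626
  (v6,v2,v10) [-++] → (-0.254023, -0.950877, -0.8735)–(-1.07609, -0.128811, -0.8735)  len=1.1626
  (v8,v6,v7) [+--] → (1.07609, -0.128811, -0.8735)–(1.07609, 0.128811, -0.8735)  len=0.2576

Chained into 1 loop(s):
  loop 1: 8 segments, perimeter = 6.1816
Total perimeter = 6.182

loops=1 perimeter=6.182


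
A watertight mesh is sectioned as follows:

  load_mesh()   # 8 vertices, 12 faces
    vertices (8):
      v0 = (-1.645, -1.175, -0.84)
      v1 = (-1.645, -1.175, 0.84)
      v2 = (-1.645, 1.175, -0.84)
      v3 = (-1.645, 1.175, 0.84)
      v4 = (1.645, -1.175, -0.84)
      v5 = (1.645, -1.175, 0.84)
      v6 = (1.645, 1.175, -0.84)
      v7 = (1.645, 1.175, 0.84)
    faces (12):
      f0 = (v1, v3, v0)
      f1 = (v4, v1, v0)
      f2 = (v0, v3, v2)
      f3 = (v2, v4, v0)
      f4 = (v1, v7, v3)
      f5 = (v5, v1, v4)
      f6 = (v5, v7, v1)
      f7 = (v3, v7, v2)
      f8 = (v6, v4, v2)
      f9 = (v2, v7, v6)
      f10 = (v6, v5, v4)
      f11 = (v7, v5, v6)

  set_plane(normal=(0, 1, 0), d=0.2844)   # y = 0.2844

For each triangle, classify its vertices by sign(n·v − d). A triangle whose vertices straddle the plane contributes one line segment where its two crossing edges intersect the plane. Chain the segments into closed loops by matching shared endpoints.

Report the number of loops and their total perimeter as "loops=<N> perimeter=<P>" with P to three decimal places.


Straddling triangles (8 of 12):
  (v1,v3,v0) [-+-] → (-1.645, 0.2844, 0.84)–(-1.645, 0.2844, 0.203316)  len=0.6367
  (v0,v3,v2) [-++] → (-1.645, 0.2844, 0.203316)–(-1.645, 0.2844, -0.84)  len=1.0433
  (v2,v4,v0) [+--] → (-0.39816, 0.2844, -0.84)–(-1.645, 0.2844, -0.84)  len=1.2468
  (v1,v7,v3) [-++] → (0.39816, 0.2844, 0.84)–(-1.645, 0.2844, 0.84)  len=2.0432
  (v5,v7,v1) [-+-] → (1.645, 0.2844, 0.84)–(0.39816, 0.2844, 0.84)  len=1.2468
  (v6,v4,v2) [+-+] → (1.645, 0.2844, -0.84)–(-0.39816, 0.2844, -0.84)  len=2.0432
  (v6,v5,v4) [+--] → (1.645, 0.2844, -0.203316)–(1.645, 0.2844, -0.84)  len=0.6367
  (v7,v5,v6) [+-+] → (1.645, 0.2844, 0.84)–(1.645, 0.2844, -0.203316)  len=1.0433

Chained into 1 loop(s):
  loop 1: 8 segments, perimeter = 9.9400
Total perimeter = 9.940

loops=1 perimeter=9.940


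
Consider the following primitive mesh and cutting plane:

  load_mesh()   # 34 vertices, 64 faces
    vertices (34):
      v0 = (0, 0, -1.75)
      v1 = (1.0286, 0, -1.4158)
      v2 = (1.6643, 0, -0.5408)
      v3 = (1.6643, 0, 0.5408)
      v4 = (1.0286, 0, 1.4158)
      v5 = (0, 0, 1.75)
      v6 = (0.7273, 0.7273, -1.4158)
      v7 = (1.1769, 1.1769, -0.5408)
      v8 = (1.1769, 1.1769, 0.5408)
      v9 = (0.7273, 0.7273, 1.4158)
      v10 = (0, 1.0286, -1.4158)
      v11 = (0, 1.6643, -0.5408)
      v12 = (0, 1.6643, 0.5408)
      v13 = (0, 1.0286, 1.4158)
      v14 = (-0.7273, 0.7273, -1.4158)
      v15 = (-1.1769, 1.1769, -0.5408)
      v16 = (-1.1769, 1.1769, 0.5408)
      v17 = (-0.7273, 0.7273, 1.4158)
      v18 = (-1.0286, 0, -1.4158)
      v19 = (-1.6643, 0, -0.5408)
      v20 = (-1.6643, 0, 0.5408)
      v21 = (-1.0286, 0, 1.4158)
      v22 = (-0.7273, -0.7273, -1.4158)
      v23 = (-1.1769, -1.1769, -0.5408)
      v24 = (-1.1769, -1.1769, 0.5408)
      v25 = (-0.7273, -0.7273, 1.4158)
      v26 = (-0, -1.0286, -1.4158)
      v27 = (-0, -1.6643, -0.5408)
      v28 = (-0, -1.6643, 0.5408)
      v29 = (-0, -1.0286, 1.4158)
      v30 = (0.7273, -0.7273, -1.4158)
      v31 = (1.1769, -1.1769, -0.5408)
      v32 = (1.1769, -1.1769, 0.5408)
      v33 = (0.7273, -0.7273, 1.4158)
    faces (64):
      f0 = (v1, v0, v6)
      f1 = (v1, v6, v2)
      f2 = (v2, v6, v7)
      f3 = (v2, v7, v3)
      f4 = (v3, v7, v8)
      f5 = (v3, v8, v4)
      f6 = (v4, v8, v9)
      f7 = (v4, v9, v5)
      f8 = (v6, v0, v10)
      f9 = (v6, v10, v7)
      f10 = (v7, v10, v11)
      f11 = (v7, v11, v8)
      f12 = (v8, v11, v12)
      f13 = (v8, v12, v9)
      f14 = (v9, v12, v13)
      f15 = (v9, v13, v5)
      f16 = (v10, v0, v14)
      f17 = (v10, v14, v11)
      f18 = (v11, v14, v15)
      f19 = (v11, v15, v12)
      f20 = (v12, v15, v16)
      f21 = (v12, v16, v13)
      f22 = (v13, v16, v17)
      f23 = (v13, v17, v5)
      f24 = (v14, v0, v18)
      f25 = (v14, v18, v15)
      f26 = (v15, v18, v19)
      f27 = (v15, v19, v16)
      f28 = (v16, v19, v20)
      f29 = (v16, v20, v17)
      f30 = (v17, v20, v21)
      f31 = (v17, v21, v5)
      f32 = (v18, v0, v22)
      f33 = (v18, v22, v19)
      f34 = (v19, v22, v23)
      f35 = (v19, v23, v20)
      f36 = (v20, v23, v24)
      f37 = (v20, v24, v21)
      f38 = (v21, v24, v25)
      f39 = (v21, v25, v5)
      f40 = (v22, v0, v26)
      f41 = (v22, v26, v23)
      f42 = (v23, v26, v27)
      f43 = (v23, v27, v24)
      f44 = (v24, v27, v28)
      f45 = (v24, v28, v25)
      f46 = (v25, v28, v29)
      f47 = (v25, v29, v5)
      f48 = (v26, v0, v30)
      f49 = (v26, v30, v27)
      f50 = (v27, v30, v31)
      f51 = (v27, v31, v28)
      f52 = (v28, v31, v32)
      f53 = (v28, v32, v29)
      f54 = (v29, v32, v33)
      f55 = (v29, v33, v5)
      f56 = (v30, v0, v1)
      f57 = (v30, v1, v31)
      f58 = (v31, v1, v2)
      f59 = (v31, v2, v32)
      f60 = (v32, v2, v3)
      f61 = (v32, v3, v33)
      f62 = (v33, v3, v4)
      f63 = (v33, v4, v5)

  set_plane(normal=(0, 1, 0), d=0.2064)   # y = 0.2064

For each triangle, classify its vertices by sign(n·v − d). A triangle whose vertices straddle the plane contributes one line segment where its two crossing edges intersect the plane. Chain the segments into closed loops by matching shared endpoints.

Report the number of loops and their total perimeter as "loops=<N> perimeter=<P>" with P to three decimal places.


loops=1 perimeter=10.421

Straddling triangles (20 of 64):
  (v1,v0,v6) [--+] → (0.2064, 0.2064, -1.65516)–(0.943094, 0.2064, -1.4158)  len=0.7746
  (v1,v6,v2) [-+-] → (0.943094, 0.2064, -1.4158)–(1.39839, 0.2064, -0.789116)  len=0.7746
  (v2,v6,v7) [-++] → (1.39839, 0.2064, -0.789116)–(1.57882, 0.2064, -0.5408)  len=0.3069
  (v2,v7,v3) [-+-] → (1.57882, 0.2064, -0.5408)–(1.57882, 0.2064, 0.351113)  len=0.8919
  (v3,v7,v8) [-++] → (1.57882, 0.2064, 0.351113)–(1.57882, 0.2064, 0.5408)  len=0.1897
  (v3,v8,v4) [-+-] → (1.57882, 0.2064, 0.5408)–(1.05461, 0.2064, 1.26235)  len=0.8919
  (v4,v8,v9) [-++] → (1.05461, 0.2064, 1.26235)–(0.943094, 0.2064, 1.4158)  len=0.1897
  (v4,v9,v5) [-+-] → (0.943094, 0.2064, 1.4158)–(0.2064, 0.2064, 1.65516)  len=0.7746
  (v6,v0,v10) [+-+] → (0.2064, 0.2064, -1.65516)–(0, 0.2064, -1.68294)  len=0.2083
  (v9,v13,v5) [++-] → (0, 0.2064, 1.68294)–(0.2064, 0.2064, 1.65516)  len=0.2083
  (v10,v0,v14) [+-+] → (0, 0.2064, -1.68294)–(-0.2064, 0.2064, -1.65516)  len=0.2083
  (v13,v17,v5) [++-] → (-0.2064, 0.2064, 1.65516)–(0, 0.2064, 1.68294)  len=0.2083
  (v14,v0,v18) [+--] → (-0.2064, 0.2064, -1.65516)–(-0.943094, 0.2064, -1.4158)  len=0.7746
  (v14,v18,v15) [+-+] → (-0.943094, 0.2064, -1.4158)–(-1.05461, 0.2064, -1.26235)  len=0.1897
  (v15,v18,v19) [+--] → (-1.05461, 0.2064, -1.26235)–(-1.57882, 0.2064, -0.5408)  len=0.8919
  (v15,v19,v16) [+-+] → (-1.57882, 0.2064, -0.5408)–(-1.57882, 0.2064, -0.351113)  len=0.1897
  (v16,v19,v20) [+--] → (-1.57882, 0.2064, -0.351113)–(-1.57882, 0.2064, 0.5408)  len=0.8919
  (v16,v20,v17) [+-+] → (-1.57882, 0.2064, 0.5408)–(-1.39839, 0.2064, 0.789116)  len=0.3069
  (v17,v20,v21) [+--] → (-1.39839, 0.2064, 0.789116)–(-0.943094, 0.2064, 1.4158)  len=0.7746
  (v17,v21,v5) [+--] → (-0.943094, 0.2064, 1.4158)–(-0.2064, 0.2064, 1.65516)  len=0.7746

Chained into 1 loop(s):
  loop 1: 20 segments, perimeter = 10.4209
Total perimeter = 10.421


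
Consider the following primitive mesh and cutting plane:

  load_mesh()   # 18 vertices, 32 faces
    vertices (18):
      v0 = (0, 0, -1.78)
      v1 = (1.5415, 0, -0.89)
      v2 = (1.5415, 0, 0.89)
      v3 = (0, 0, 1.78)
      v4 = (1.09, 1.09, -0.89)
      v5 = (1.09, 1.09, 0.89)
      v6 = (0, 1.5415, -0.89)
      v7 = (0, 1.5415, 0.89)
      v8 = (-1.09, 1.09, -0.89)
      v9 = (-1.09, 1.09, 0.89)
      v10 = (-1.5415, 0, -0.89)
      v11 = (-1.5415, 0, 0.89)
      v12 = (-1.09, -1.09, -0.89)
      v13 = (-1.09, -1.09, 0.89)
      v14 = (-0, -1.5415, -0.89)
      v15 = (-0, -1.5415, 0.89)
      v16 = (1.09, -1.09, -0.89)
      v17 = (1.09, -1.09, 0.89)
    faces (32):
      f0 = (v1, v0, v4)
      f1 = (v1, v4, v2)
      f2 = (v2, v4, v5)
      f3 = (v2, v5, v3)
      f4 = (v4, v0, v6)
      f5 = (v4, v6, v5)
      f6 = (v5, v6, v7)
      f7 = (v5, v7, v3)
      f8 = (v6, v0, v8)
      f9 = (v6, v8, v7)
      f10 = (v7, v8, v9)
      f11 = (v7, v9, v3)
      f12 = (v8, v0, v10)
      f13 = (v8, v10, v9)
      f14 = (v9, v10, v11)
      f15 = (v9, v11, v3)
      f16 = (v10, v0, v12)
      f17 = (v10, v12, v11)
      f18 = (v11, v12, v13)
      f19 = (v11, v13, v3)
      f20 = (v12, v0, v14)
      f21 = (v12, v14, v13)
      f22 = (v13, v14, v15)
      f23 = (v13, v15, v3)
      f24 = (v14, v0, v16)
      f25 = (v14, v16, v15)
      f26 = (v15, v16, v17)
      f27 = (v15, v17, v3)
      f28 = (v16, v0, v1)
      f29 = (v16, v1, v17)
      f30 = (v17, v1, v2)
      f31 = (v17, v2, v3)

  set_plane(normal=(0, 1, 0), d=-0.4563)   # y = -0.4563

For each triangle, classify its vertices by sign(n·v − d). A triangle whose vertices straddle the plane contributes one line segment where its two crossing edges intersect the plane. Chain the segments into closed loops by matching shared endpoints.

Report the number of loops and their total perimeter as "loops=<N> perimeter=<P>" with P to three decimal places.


loops=1 perimeter=9.576

Straddling triangles (12 of 32):
  (v10,v0,v12) [++-] → (-0.4563, -0.4563, -1.40742)–(-1.35249, -0.4563, -0.89)  len=1.0348
  (v10,v12,v11) [+-+] → (-1.35249, -0.4563, -0.89)–(-1.35249, -0.4563, 0.14485)  len=1.0348
  (v11,v12,v13) [+--] → (-1.35249, -0.4563, 0.14485)–(-1.35249, -0.4563, 0.89)  len=0.7452
  (v11,v13,v3) [+-+] → (-1.35249, -0.4563, 0.89)–(-0.4563, -0.4563, 1.40742)  len=1.0348
  (v12,v0,v14) [-+-] → (-0.4563, -0.4563, -1.40742)–(0, -0.4563, -1.51655)  len=0.4692
  (v13,v15,v3) [--+] → (0, -0.4563, 1.51655)–(-0.4563, -0.4563, 1.40742)  len=0.4692
  (v14,v0,v16) [-+-] → (0, -0.4563, -1.51655)–(0.4563, -0.4563, -1.40742)  len=0.4692
  (v15,v17,v3) [--+] → (0.4563, -0.4563, 1.40742)–(0, -0.4563, 1.51655)  len=0.4692
  (v16,v0,v1) [-++] → (0.4563, -0.4563, -1.40742)–(1.35249, -0.4563, -0.89)  len=1.0348
  (v16,v1,v17) [-+-] → (1.35249, -0.4563, -0.89)–(1.35249, -0.4563, -0.14485)  len=0.7452
  (v17,v1,v2) [-++] → (1.35249, -0.4563, -0.14485)–(1.35249, -0.4563, 0.89)  len=1.0348
  (v17,v2,v3) [-++] → (1.35249, -0.4563, 0.89)–(0.4563, -0.4563, 1.40742)  len=1.0348

Chained into 1 loop(s):
  loop 1: 12 segments, perimeter = 9.5760
Total perimeter = 9.576
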